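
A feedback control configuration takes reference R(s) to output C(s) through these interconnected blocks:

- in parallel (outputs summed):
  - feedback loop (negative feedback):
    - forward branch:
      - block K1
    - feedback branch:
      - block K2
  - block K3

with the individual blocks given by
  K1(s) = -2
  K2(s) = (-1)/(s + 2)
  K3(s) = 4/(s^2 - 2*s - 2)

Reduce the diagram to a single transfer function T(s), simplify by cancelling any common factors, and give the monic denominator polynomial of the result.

The answer is s^3 + 2*s^2 - 10*s - 8.

Reasoning:
1. collapse the loop (K1 forward, K2 return); result (-2*s - 4)/(s + 4)
2. add [K1/(1+K1*K2)], K3 (parallel); result (-2*s^3 + 16*s + 24)/(s^3 + 2*s^2 - 10*s - 8)
T(s) is the step-2 result (common factors already cancelled). Leading coefficient of the denominator: 1, so no rescaling is needed.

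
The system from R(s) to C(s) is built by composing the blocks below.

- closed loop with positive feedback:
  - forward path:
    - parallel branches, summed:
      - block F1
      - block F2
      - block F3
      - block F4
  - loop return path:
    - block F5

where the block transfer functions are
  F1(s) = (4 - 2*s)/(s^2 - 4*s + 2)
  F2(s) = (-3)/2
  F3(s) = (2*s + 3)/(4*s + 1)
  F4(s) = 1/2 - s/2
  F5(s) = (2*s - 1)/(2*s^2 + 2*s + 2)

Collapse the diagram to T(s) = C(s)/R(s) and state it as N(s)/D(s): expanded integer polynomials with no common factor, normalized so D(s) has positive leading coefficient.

Step 1: add F1, F2, F3, F4 (parallel) = (-4*s^4 + 11*s^3 + 2*s + 16)/(8*s^3 - 30*s^2 + 8*s + 4)
Step 2: feedback reduction of (F1+F2+F3+F4), F5, giving the overall T(s)

Final answer: (-8*s^6 + 14*s^5 + 14*s^4 + 26*s^3 + 36*s^2 + 36*s + 32)/(24*s^5 - 70*s^4 - 17*s^3 - 40*s^2 - 6*s + 24)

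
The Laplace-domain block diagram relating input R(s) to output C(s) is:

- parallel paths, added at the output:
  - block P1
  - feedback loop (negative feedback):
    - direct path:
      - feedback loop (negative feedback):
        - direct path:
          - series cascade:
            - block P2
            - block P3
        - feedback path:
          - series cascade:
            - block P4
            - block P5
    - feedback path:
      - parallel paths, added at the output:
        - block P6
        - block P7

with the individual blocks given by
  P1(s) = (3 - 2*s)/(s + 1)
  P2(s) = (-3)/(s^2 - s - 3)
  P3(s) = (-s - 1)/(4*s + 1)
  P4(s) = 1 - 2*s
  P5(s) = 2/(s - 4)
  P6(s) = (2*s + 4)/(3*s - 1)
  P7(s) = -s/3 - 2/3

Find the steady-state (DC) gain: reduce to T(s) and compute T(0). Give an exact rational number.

The answer is 105/37.

Reasoning:
1. combine P2, P3 in series gives (3*s + 3)/(4*s^3 - 3*s^2 - 13*s - 3)
2. series reduction of P4, P5 gives (2 - 4*s)/(s - 4)
3. reduce the feedback loop with forward (P2*P3) and return (P4*P5) gives (3*s^2 - 9*s - 12)/(4*s^4 - 19*s^3 - 13*s^2 + 43*s + 18)
4. parallel reduction of P6, P7 gives (-3*s^2 + s + 14)/(9*s - 3)
5. collapse the loop ([(P2*P3)/(1+(P2*P3)*(P4*P5))] forward, (P6+P7) return) gives (9*s^3 - 30*s^2 - 27*s + 12)/(12*s^5 - 64*s^4 - 10*s^3 + 165*s^2 - 35*s - 74)
6. add P1, [[(P2*P3)/(1+(P2*P3)*(P4*P5))]/(1+[(P2*P3)/(1+(P2*P3)*(P4*P5))]*(P6+P7))] (parallel) gives (-24*s^6 + 164*s^5 - 163*s^4 - 381*s^3 + 508*s^2 + 28*s - 210)/(12*s^6 - 52*s^5 - 74*s^4 + 155*s^3 + 130*s^2 - 109*s - 74)
That last expression is T(s); at s = 0 only the constant terms survive, so T(0) = -210/(-74) = 105/37.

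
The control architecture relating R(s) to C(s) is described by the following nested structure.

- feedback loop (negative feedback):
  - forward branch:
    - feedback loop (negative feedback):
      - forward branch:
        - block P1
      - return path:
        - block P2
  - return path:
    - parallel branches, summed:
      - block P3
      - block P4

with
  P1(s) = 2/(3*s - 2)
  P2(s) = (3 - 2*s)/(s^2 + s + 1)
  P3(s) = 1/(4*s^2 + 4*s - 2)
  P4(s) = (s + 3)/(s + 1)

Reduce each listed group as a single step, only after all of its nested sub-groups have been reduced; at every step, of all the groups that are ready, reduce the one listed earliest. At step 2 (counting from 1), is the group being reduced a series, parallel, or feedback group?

Reducing step by step:

1. apply the feedback formula to P1, P2
2. reduce the parallel group P3, P4
3. feedback reduction of [P1/(1+P1*P2)], (P3+P4)
Step 2 collapses a parallel group.

Answer: parallel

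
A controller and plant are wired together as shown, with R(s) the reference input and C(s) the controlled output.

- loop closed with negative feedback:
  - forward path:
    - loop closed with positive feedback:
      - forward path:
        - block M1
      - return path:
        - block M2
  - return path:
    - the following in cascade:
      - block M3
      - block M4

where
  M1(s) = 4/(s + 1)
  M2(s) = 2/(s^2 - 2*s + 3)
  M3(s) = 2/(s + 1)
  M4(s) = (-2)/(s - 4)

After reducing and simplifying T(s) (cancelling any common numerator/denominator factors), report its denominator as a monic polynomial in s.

First reduce the diagram to T(s).

Step 1 - collapse the loop (M1 forward, M2 return) gives (4*s^2 - 8*s + 12)/(s^3 - s^2 + s - 5)
Step 2 - reduce the series chain M3, M4 gives (-4)/(s^2 - 3*s - 4)
Step 3 - apply the feedback formula to [M1/(1-M1*M2)], (M3*M4) gives (4*s^4 - 20*s^3 + 20*s^2 - 4*s - 48)/(s^5 - 4*s^4 - 20*s^2 + 43*s - 28)
That last expression is T(s), already simplified, and its denominator is already monic.

Answer: s^5 - 4*s^4 - 20*s^2 + 43*s - 28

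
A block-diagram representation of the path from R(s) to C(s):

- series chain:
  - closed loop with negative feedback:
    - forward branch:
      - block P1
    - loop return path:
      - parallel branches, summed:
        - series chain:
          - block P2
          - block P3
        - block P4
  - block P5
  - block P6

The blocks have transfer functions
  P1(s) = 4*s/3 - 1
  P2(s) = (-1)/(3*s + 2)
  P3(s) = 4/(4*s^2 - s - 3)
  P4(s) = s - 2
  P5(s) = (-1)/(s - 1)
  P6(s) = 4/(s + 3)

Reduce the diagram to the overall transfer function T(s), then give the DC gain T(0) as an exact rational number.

Step 1. cascade P2, P3; result (-4)/(12*s^3 + 5*s^2 - 11*s - 6)
Step 2. parallel reduction of (P2*P3), P4; result (12*s^4 - 19*s^3 - 21*s^2 + 16*s + 8)/(12*s^3 + 5*s^2 - 11*s - 6)
Step 3. apply the feedback formula to P1, ((P2*P3)+P4); result (48*s^4 - 16*s^3 - 59*s^2 + 9*s + 18)/(48*s^5 - 112*s^4 + 9*s^3 + 142*s^2 - 49*s - 42)
Step 4. cascade [P1/(1+P1*((P2*P3)+P4))], P5, P6; result (-192*s^3 - 128*s^2 + 108*s + 72)/(48*s^6 + 32*s^5 - 327*s^4 + 169*s^3 + 377*s^2 - 189*s - 126)
The step-4 result is T(s). Setting s = 0: T(0) = 72/(-126) = -4/7.

Answer: -4/7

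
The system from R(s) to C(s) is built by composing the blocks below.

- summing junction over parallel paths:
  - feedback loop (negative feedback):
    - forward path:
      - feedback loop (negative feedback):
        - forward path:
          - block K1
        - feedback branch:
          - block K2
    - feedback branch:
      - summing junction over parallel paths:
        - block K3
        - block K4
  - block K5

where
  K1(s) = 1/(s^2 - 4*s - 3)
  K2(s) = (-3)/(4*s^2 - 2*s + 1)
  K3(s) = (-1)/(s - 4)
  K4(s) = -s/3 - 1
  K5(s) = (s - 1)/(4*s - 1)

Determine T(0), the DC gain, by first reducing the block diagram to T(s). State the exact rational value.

Reducing step by step:

Step 1 - apply the feedback formula to K1, K2 gives (4*s^2 - 2*s + 1)/(4*s^4 - 18*s^3 - 3*s^2 + 2*s - 6)
Step 2 - add K3, K4 (parallel) gives (-s^2 + s + 9)/(3*s - 12)
Step 3 - close the feedback loop around [K1/(1+K1*K2)], (K3+K4) gives (12*s^3 - 54*s^2 + 27*s - 12)/(12*s^5 - 106*s^4 + 213*s^3 + 75*s^2 - 59*s + 81)
Step 4 - parallel reduction of [[K1/(1+K1*K2)]/(1+[K1/(1+K1*K2)]*(K3+K4))], K5 gives (12*s^6 - 118*s^5 + 367*s^4 - 366*s^3 + 28*s^2 + 65*s - 69)/(48*s^6 - 436*s^5 + 958*s^4 + 87*s^3 - 311*s^2 + 383*s - 81)
DC gain: substitute s = 0 into T(s) from step 4: T(0) = -69/(-81) = 23/27.

Answer: 23/27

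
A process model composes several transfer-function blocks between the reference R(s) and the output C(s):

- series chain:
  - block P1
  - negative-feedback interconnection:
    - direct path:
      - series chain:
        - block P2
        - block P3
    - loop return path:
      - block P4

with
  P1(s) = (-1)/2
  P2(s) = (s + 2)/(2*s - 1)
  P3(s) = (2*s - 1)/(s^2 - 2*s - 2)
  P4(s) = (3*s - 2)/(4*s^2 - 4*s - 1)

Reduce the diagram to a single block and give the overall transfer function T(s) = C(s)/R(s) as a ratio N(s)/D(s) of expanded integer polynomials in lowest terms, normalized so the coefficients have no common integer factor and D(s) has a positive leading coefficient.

Step 1: reduce the series chain P2, P3 gives (s + 2)/(s^2 - 2*s - 2)
Step 2: feedback reduction of (P2*P3), P4 gives (4*s^3 + 4*s^2 - 9*s - 2)/(4*s^4 - 12*s^3 + 2*s^2 + 14*s - 2)
Step 3: cascade P1, [(P2*P3)/(1+(P2*P3)*P4)]; the result is T(s) itself (integer coefficients, no common factor, positive leading denominator coefficient)

Therefore the answer is (-4*s^3 - 4*s^2 + 9*s + 2)/(8*s^4 - 24*s^3 + 4*s^2 + 28*s - 4).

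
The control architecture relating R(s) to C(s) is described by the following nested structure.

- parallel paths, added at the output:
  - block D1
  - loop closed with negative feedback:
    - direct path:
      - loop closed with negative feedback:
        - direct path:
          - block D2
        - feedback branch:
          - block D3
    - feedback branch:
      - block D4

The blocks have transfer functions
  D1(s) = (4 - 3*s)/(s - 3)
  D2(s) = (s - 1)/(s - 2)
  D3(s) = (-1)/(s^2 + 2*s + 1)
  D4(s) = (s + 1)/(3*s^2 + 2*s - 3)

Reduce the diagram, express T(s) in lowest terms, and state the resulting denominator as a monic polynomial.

The answer is s^6 - 2*s^5 - 22*s^4/3 + 28*s^3/3 + 41*s^2/3 - 22*s/3 - 2.

Reasoning:
(1) feedback reduction of D2, D3 = (s^3 + s^2 - s - 1)/(s^3 - 4*s - 1)
(2) reduce the feedback loop with forward [D2/(1+D2*D3)] and return D4 = (3*s^5 + 5*s^4 - 4*s^3 - 8*s^2 + s + 3)/(3*s^5 + 3*s^4 - 13*s^3 - 11*s^2 + 8*s + 2)
(3) parallel reduction of D1, [[D2/(1+D2*D3)]/(1+[D2/(1+D2*D3)]*D4)] = (-6*s^6 - s^5 + 32*s^4 - 15*s^3 - 43*s^2 + 26*s - 1)/(3*s^6 - 6*s^5 - 22*s^4 + 28*s^3 + 41*s^2 - 22*s - 6)
Step 3 gives the fully reduced T(s), with no common factor left to cancel. The denominator's leading coefficient is 3, so divide each of its coefficients by 3 to get the monic form.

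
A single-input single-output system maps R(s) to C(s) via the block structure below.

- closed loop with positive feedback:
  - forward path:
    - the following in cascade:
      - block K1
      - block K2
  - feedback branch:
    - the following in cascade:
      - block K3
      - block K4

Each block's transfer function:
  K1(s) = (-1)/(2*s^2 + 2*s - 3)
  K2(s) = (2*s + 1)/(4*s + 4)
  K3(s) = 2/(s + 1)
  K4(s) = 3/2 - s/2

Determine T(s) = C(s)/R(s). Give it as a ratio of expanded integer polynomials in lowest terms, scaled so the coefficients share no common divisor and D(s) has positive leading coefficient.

Reducing step by step:

(1) reduce the series chain K1, K2: (-2*s - 1)/(8*s^3 + 16*s^2 - 4*s - 12)
(2) reduce the series chain K3, K4: (3 - s)/(s + 1)
(3) feedback reduction of (K1*K2), (K3*K4): this yields T(s), and no further normalization is needed

Answer: (-2*s^2 - 3*s - 1)/(8*s^4 + 24*s^3 + 10*s^2 - 11*s - 9)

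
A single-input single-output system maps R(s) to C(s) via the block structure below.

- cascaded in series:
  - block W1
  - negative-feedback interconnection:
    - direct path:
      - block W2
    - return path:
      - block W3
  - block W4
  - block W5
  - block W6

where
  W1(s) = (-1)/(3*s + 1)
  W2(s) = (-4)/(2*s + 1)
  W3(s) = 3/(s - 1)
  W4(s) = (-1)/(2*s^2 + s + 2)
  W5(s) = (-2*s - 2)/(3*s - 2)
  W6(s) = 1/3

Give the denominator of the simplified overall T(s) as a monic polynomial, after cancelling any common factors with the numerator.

(1) reduce the feedback loop with forward W2 and return W3; result (4 - 4*s)/(2*s^2 - s - 13)
(2) cascade W1, [W2/(1+W2*W3)], W4, W5, W6; result (8*s^2 - 8)/(108*s^6 - 36*s^5 - 645*s^4 - 198*s^3 - 429*s^2 + 324*s + 156)
No further cancellation is possible in the step-2 result, so that is T(s). Its denominator becomes monic after dividing by the leading coefficient 108.

Therefore the answer is s^6 - s^5/3 - 215*s^4/36 - 11*s^3/6 - 143*s^2/36 + 3*s + 13/9.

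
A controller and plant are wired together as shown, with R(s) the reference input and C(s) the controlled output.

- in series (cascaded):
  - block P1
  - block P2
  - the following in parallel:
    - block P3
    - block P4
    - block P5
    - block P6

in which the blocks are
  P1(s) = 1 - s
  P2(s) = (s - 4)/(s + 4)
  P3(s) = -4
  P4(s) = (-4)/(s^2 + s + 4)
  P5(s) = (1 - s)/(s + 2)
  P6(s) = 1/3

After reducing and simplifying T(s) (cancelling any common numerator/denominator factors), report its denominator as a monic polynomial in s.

First reduce the diagram to T(s).

Step 1. combine P3, P4, P5, P6 in parallel -> (-14*s^3 - 33*s^2 - 87*s - 100)/(3*s^3 + 9*s^2 + 18*s + 24)
Step 2. combine P1, P2, (P3+P4+P5+P6) in series -> (14*s^5 - 37*s^4 - 22*s^3 - 203*s^2 - 152*s + 400)/(3*s^4 + 21*s^3 + 54*s^2 + 96*s + 96)
No further cancellation is possible in the step-2 result, so that is T(s). Its denominator becomes monic after dividing by the leading coefficient 3.

Answer: s^4 + 7*s^3 + 18*s^2 + 32*s + 32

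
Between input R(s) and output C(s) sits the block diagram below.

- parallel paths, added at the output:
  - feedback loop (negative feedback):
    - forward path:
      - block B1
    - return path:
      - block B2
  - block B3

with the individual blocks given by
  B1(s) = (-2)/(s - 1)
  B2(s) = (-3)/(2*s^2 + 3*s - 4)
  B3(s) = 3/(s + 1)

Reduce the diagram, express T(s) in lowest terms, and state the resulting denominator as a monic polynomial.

The answer is s^4 + 3*s^3/2 - 3*s^2 + 3*s/2 + 5.

Reasoning:
(1) reduce the feedback loop with forward B1 and return B2 gives (-4*s^2 - 6*s + 8)/(2*s^3 + s^2 - 7*s + 10)
(2) sum the parallel branches [B1/(1+B1*B2)], B3 gives (2*s^3 - 7*s^2 - 19*s + 38)/(2*s^4 + 3*s^3 - 6*s^2 + 3*s + 10)
The result of step 2 is T(s) in lowest terms. Its denominator has leading coefficient 2; dividing the denominator through by 2 makes it monic.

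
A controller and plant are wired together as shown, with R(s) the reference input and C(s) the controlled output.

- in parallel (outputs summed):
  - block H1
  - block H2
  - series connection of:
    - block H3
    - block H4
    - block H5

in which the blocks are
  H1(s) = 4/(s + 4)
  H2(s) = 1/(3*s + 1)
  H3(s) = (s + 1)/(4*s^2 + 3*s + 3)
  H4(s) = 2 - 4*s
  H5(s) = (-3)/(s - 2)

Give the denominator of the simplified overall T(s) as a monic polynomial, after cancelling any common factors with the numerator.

Step 1 - cascade H3, H4, H5, giving (12*s^2 + 6*s - 6)/(4*s^3 - 5*s^2 - 3*s - 6)
Step 2 - sum the parallel branches H1, H2, (H3*H4*H5), giving (88*s^4 + 141*s^3 + 29*s^2 - 156*s - 72)/(12*s^5 + 37*s^4 - 58*s^3 - 77*s^2 - 90*s - 24)
That last expression is T(s), already simplified. Scaling its denominator by 1/12 (the reciprocal of the leading coefficient) yields the monic denominator.

Final answer: s^5 + 37*s^4/12 - 29*s^3/6 - 77*s^2/12 - 15*s/2 - 2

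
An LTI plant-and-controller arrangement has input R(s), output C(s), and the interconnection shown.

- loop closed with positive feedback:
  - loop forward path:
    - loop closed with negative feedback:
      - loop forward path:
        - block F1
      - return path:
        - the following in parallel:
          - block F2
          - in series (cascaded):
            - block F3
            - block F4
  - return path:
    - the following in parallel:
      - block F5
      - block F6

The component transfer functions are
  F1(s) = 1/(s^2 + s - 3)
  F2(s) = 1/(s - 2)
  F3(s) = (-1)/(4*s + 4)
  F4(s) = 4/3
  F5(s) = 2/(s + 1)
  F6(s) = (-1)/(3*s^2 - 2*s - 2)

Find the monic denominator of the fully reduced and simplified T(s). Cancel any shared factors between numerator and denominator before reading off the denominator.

Step 1 - multiply F3, F4 (series): (-1)/(3*s + 3)
Step 2 - combine F2, (F3*F4) in parallel: (2*s + 5)/(3*s^2 - 3*s - 6)
Step 3 - reduce the feedback loop with forward F1 and return (F2+(F3*F4)): (3*s^2 - 3*s - 6)/(3*s^4 - 18*s^2 + 5*s + 23)
Step 4 - sum the parallel branches F5, F6: (6*s^2 - 5*s - 5)/(3*s^3 + s^2 - 4*s - 2)
Step 5 - close the feedback loop around [F1/(1+F1*(F2+(F3*F4)))], (F5+F6): (9*s^4 - 15*s^3 - 18*s^2 + 18*s + 12)/(9*s^6 - 6*s^5 - 60*s^4 + 33*s^3 + 146*s^2 - 71*s - 76)
No further cancellation is possible in the step-5 result, so that is T(s). Its denominator becomes monic after dividing by the leading coefficient 9.

Therefore the answer is s^6 - 2*s^5/3 - 20*s^4/3 + 11*s^3/3 + 146*s^2/9 - 71*s/9 - 76/9.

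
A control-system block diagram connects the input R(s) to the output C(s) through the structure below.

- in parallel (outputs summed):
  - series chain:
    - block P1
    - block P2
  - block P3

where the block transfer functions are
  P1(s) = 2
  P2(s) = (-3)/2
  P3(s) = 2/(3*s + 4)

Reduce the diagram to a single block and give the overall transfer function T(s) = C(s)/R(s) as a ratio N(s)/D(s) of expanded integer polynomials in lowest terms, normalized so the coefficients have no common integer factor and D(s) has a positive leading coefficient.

(1) combine P1, P2 in series = -3
(2) sum the parallel branches (P1*P2), P3 - this is the overall T(s), already in the required normalized form

Therefore the answer is (-9*s - 10)/(3*s + 4).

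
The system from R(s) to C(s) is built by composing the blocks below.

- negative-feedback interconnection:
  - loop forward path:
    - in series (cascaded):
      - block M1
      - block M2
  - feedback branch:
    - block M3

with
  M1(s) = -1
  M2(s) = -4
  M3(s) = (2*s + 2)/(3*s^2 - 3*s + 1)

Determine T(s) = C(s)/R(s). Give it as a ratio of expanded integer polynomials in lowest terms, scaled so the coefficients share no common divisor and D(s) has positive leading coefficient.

Reducing step by step:

1. multiply M1, M2 (series) -> 4
2. collapse the loop ((M1*M2) forward, M3 return): this yields T(s), and no further normalization is needed

Answer: (12*s^2 - 12*s + 4)/(3*s^2 + 5*s + 9)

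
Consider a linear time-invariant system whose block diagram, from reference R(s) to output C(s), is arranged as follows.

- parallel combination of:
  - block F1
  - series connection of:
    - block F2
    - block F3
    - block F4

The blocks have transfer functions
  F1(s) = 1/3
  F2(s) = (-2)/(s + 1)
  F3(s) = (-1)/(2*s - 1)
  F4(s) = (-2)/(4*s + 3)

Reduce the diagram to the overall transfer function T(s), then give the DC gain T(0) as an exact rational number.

Step 1 - combine F2, F3, F4 in series, giving (-4)/(8*s^3 + 10*s^2 - s - 3)
Step 2 - add F1, (F2*F3*F4) (parallel), giving (8*s^3 + 10*s^2 - s - 15)/(24*s^3 + 30*s^2 - 3*s - 9)
The step-2 result is T(s). Setting s = 0: T(0) = -15/(-9) = 5/3.

Therefore the answer is 5/3.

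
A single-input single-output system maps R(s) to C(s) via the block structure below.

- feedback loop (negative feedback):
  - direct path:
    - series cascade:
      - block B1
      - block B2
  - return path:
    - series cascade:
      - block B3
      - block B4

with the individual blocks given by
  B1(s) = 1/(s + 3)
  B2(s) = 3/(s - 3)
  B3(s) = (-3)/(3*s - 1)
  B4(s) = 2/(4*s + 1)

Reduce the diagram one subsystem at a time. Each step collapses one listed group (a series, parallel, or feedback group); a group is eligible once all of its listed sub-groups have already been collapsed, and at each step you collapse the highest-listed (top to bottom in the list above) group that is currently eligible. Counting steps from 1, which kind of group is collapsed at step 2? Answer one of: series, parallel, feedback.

Answer: series

Working:
Step 1: series reduction of B1, B2
Step 2: series reduction of B3, B4
Step 3: feedback reduction of (B1*B2), (B3*B4)
At step 2 the group reduced is series.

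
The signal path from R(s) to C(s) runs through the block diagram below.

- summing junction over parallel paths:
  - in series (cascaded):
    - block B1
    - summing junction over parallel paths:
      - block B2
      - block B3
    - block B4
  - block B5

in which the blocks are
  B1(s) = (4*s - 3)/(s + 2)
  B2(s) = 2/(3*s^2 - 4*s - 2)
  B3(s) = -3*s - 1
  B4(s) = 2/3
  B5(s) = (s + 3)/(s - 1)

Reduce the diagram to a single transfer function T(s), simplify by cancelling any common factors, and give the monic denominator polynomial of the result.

The answer is s^4 - s^3/3 - 4*s^2 + 2*s + 4/3.

Reasoning:
Step 1. combine B2, B3 in parallel, giving (-9*s^3 + 9*s^2 + 10*s + 4)/(3*s^2 - 4*s - 2)
Step 2. reduce the series chain B1, (B2+B3), B4, giving (-72*s^4 + 126*s^3 + 26*s^2 - 28*s - 24)/(9*s^3 + 6*s^2 - 30*s - 12)
Step 3. add (B1*(B2+B3)*B4), B5 (parallel), giving (-72*s^5 + 207*s^4 - 67*s^3 - 66*s^2 - 98*s - 12)/(9*s^4 - 3*s^3 - 36*s^2 + 18*s + 12)
Step 3 gives the fully reduced T(s), with no common factor left to cancel. The denominator's leading coefficient is 9, so divide each of its coefficients by 9 to get the monic form.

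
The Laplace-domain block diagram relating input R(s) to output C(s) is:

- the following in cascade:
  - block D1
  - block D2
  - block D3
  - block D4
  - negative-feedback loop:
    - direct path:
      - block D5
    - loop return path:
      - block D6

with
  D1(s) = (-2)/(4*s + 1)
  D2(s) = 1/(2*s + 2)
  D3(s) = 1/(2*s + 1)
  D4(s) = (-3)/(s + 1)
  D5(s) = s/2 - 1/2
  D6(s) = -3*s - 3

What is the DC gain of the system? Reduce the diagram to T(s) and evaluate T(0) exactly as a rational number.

(1) apply the feedback formula to D5, D6 = (1 - s)/(3*s^2 - 5)
(2) reduce the series chain D1, D2, D3, D4, [D5/(1+D5*D6)] = (3 - 3*s)/(24*s^6 + 66*s^5 + 23*s^4 - 86*s^3 - 102*s^2 - 40*s - 5)
The step-2 result is T(s). Setting s = 0: T(0) = 3/(-5) = -3/5.

Final answer: -3/5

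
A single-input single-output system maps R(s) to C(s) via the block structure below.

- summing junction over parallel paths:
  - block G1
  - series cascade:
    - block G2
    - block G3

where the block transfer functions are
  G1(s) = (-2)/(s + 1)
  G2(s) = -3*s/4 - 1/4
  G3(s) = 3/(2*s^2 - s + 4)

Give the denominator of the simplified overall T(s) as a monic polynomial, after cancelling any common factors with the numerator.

Step 1. reduce the series chain G2, G3, giving (-9*s - 3)/(8*s^2 - 4*s + 16)
Step 2. reduce the parallel group G1, (G2*G3), giving (-25*s^2 - 4*s - 35)/(8*s^3 + 4*s^2 + 12*s + 16)
No further cancellation is possible in the step-2 result, so that is T(s). Its denominator becomes monic after dividing by the leading coefficient 8.

Therefore the answer is s^3 + s^2/2 + 3*s/2 + 2.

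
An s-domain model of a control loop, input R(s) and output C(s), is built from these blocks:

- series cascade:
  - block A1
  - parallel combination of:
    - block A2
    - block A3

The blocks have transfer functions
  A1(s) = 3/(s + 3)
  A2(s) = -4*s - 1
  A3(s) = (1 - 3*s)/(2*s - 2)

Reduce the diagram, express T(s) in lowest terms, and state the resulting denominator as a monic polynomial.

[1] sum the parallel branches A2, A3 -> (-8*s^2 + 3*s + 3)/(2*s - 2)
[2] reduce the series chain A1, (A2+A3) -> (-24*s^2 + 9*s + 9)/(2*s^2 + 4*s - 6)
Step 2 gives the fully reduced T(s), with no common factor left to cancel. The denominator's leading coefficient is 2, so divide each of its coefficients by 2 to get the monic form.

Answer: s^2 + 2*s - 3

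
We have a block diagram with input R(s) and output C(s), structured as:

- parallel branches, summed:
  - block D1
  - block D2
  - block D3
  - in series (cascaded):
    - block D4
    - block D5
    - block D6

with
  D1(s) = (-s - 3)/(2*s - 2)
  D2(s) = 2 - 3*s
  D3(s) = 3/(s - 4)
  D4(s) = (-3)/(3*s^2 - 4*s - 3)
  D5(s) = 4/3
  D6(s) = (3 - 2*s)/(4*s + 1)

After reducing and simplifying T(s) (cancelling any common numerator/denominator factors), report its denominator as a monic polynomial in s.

Reducing step by step:

Step 1. cascade D4, D5, D6 = (8*s - 12)/(12*s^3 - 13*s^2 - 16*s - 3)
Step 2. parallel reduction of D1, D2, D3, (D4*D5*D6) = (-72*s^6 + 474*s^5 - 777*s^4 + 251*s^3 + 103*s^2 - 57*s - 162)/(24*s^5 - 146*s^4 + 194*s^3 + 50*s^2 - 98*s - 24)
T(s) is the step-2 result (common factors already cancelled). Leading coefficient of the denominator: 24. Divide through by 24 for the monic polynomial.

Answer: s^5 - 73*s^4/12 + 97*s^3/12 + 25*s^2/12 - 49*s/12 - 1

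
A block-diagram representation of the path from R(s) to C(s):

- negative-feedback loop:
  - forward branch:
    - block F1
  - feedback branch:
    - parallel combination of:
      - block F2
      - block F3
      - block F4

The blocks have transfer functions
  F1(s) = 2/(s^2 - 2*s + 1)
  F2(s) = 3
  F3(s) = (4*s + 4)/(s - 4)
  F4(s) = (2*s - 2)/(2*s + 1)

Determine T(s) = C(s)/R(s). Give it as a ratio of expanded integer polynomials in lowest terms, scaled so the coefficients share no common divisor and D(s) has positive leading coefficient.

1. reduce the parallel group F2, F3, F4; result (16*s^2 - 19*s)/(2*s^2 - 7*s - 4)
2. collapse the loop (F1 forward, (F2+F3+F4) return); the result is T(s) itself (integer coefficients, no common factor, positive leading denominator coefficient)

Answer: (4*s^2 - 14*s - 8)/(2*s^4 - 11*s^3 + 44*s^2 - 37*s - 4)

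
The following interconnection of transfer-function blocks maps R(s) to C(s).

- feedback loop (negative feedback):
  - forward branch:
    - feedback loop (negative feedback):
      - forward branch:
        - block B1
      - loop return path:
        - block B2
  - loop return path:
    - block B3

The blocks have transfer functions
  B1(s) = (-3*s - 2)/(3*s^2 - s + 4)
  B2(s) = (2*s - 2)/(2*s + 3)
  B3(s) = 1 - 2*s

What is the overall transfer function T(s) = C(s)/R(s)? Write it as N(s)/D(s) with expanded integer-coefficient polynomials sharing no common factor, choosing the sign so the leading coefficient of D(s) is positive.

First reduce the diagram to T(s).

1. feedback reduction of B1, B2 -> (-6*s^2 - 13*s - 6)/(6*s^3 + s^2 + 7*s + 16)
2. reduce the feedback loop with forward [B1/(1+B1*B2)] and return B3: this yields T(s), and no further normalization is needed

Answer: (-6*s^2 - 13*s - 6)/(18*s^3 + 21*s^2 + 6*s + 10)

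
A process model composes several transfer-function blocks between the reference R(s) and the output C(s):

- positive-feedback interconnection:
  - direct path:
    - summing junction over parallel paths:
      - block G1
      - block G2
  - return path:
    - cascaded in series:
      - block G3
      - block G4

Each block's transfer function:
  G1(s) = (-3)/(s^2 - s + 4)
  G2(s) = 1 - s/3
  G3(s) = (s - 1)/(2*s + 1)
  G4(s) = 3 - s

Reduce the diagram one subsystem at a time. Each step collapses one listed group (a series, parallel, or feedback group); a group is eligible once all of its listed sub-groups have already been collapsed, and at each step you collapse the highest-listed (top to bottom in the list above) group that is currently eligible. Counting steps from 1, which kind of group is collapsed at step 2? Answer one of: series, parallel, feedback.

[1] sum the parallel branches G1, G2
[2] series reduction of G3, G4
[3] feedback reduction of (G1+G2), (G3*G4)
So the answer for step 2 is series.

Therefore the answer is series.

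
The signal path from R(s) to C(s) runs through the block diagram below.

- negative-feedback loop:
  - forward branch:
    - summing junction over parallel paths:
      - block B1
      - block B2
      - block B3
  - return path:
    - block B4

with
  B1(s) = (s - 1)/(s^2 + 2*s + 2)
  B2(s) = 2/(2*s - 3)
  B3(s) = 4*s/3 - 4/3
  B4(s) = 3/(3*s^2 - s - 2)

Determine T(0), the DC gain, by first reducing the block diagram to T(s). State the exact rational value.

The answer is -10/19.

Reasoning:
Step 1: combine B1, B2, B3 in parallel gives (8*s^4 - 4*s^3 - 19*s + 45)/(6*s^3 + 3*s^2 - 6*s - 18)
Step 2: apply the feedback formula to (B1+B2+B3), B4 gives (24*s^6 - 20*s^5 - 12*s^4 - 49*s^3 + 154*s^2 - 7*s - 90)/(18*s^5 + 27*s^4 - 45*s^3 - 54*s^2 - 27*s + 171)
That last expression is T(s); at s = 0 only the constant terms survive, so T(0) = -90/171 = -10/19.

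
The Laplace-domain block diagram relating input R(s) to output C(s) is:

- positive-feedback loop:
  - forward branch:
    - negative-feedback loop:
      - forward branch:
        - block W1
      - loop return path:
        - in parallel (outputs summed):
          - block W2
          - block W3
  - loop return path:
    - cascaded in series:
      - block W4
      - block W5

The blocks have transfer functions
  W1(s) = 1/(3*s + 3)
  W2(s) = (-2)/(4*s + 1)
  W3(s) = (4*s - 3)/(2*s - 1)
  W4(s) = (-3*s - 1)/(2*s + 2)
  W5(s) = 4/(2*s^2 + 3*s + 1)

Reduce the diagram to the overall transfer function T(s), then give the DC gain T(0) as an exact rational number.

[1] add W2, W3 (parallel) = (16*s^2 - 12*s - 1)/(8*s^2 - 2*s - 1)
[2] close the feedback loop around W1, (W2+W3) = (8*s^2 - 2*s - 1)/(24*s^3 + 34*s^2 - 21*s - 4)
[3] multiply W4, W5 (series) = (-6*s - 2)/(2*s^3 + 5*s^2 + 4*s + 1)
[4] apply the feedback formula to [W1/(1+W1*(W2+W3))], (W4*W5) = (16*s^5 + 36*s^4 + 20*s^3 - 5*s^2 - 6*s - 1)/(48*s^6 + 188*s^5 + 224*s^4 + 95*s^3 - 66*s^2 - 47*s - 6)
DC gain: substitute s = 0 into T(s) from step 4: T(0) = -1/(-6) = 1/6.

Answer: 1/6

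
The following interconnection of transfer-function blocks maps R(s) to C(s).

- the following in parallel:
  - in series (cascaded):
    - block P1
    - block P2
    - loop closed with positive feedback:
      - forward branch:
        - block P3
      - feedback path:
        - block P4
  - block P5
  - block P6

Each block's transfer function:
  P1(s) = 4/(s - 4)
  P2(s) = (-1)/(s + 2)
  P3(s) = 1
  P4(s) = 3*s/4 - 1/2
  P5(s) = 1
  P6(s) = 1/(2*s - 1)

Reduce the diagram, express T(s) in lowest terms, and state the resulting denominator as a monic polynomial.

Reducing step by step:

(1) reduce the feedback loop with forward P3 and return P4: (-4)/(3*s - 6)
(2) combine P1, P2, [P3/(1-P3*P4)] in series: 16/(3*s^3 - 12*s^2 - 12*s + 48)
(3) reduce the parallel group (P1*P2*[P3/(1-P3*P4)]), P5, P6: (6*s^4 - 24*s^3 - 24*s^2 + 128*s - 16)/(6*s^4 - 27*s^3 - 12*s^2 + 108*s - 48)
No further cancellation is possible in the step-3 result, so that is T(s). Its denominator becomes monic after dividing by the leading coefficient 6.

Answer: s^4 - 9*s^3/2 - 2*s^2 + 18*s - 8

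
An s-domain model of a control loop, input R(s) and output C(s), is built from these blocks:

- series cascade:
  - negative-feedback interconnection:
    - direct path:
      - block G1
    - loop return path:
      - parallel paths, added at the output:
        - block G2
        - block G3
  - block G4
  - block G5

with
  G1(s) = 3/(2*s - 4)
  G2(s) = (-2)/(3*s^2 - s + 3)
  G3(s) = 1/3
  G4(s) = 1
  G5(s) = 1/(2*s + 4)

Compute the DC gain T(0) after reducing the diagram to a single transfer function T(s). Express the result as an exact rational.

[1] sum the parallel branches G2, G3 = (3*s^2 - s - 3)/(9*s^2 - 3*s + 9)
[2] reduce the feedback loop with forward G1 and return (G2+G3) = (9*s^2 - 3*s + 9)/(6*s^3 - 11*s^2 + 9*s - 15)
[3] multiply [G1/(1+G1*(G2+G3))], G4, G5 (series) = (9*s^2 - 3*s + 9)/(12*s^4 + 2*s^3 - 26*s^2 + 6*s - 60)
Step 3 gives the overall T(s). Then T(0) = 9/(-60) = -3/20.

Hence the answer: -3/20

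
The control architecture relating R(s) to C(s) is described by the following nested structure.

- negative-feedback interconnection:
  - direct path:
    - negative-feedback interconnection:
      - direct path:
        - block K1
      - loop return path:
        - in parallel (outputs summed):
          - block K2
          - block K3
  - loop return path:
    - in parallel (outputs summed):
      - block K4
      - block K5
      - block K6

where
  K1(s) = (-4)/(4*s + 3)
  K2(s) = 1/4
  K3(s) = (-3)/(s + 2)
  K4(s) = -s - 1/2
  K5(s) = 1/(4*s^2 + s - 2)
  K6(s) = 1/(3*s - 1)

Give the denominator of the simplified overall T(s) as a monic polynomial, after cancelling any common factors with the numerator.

Reducing step by step:

(1) add K2, K3 (parallel) = (s - 10)/(4*s + 8)
(2) close the feedback loop around K1, (K2+K3) = (-2*s - 4)/(2*s^2 + 5*s + 8)
(3) reduce the parallel group K4, K5, K6 = (-24*s^4 - 10*s^3 + 23*s^2 + 11*s - 8)/(24*s^3 - 2*s^2 - 14*s + 4)
(4) reduce the feedback loop with forward [K1/(1+K1*(K2+K3))] and return (K4+K5+K6) = (-12*s^4 - 23*s^3 + 9*s^2 + 12*s - 4)/(24*s^5 + 58*s^4 + 37*s^3 - 48*s^2 - 30*s + 16)
T(s) is the step-4 result (common factors already cancelled). Leading coefficient of the denominator: 24. Divide through by 24 for the monic polynomial.

Answer: s^5 + 29*s^4/12 + 37*s^3/24 - 2*s^2 - 5*s/4 + 2/3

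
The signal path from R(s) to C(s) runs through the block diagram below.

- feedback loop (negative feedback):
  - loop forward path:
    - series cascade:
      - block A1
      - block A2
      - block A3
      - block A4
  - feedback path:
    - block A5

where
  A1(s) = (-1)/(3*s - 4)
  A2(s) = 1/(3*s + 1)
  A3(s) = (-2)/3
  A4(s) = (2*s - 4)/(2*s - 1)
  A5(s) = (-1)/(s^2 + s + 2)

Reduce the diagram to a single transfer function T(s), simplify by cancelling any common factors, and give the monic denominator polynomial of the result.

[1] reduce the series chain A1, A2, A3, A4 = (4*s - 8)/(54*s^3 - 81*s^2 + 3*s + 12)
[2] close the feedback loop around (A1*A2*A3*A4), A5 = (4*s^3 - 4*s^2 - 16)/(54*s^5 - 27*s^4 + 30*s^3 - 147*s^2 + 14*s + 32)
The result of step 2 is T(s) in lowest terms. Its denominator has leading coefficient 54; dividing the denominator through by 54 makes it monic.

Answer: s^5 - s^4/2 + 5*s^3/9 - 49*s^2/18 + 7*s/27 + 16/27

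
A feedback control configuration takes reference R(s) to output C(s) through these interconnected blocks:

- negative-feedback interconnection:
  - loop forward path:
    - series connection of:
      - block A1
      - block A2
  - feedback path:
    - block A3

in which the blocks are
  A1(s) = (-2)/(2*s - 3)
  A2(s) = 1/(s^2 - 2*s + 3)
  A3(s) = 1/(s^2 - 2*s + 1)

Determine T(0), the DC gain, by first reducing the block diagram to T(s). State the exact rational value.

Reducing step by step:

Step 1. reduce the series chain A1, A2, giving (-2)/(2*s^3 - 7*s^2 + 12*s - 9)
Step 2. reduce the feedback loop with forward (A1*A2) and return A3, giving (-2*s^2 + 4*s - 2)/(2*s^5 - 11*s^4 + 28*s^3 - 40*s^2 + 30*s - 11)
The step-2 result is T(s). Setting s = 0: T(0) = -2/(-11) = 2/11.

Answer: 2/11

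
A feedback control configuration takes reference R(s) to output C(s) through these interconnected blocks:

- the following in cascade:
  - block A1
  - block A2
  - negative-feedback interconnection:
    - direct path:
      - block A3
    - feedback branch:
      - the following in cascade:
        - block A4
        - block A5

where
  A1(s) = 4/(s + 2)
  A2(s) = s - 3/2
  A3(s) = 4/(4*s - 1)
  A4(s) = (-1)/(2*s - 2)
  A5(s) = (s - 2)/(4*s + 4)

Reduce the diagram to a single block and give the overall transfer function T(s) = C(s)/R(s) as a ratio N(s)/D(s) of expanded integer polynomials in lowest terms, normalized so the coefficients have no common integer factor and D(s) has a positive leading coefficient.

Answer: (32*s^3 - 48*s^2 - 32*s + 48)/(8*s^4 + 14*s^3 - 13*s^2 - 14*s + 8)

Working:
Step 1 - cascade A4, A5 -> (2 - s)/(8*s^2 - 8)
Step 2 - apply the feedback formula to A3, (A4*A5) -> (8*s^2 - 8)/(8*s^3 - 2*s^2 - 9*s + 4)
Step 3 - combine A1, A2, [A3/(1+A3*(A4*A5))] in series, which is the overall transfer function T(s) = C(s)/R(s) in lowest terms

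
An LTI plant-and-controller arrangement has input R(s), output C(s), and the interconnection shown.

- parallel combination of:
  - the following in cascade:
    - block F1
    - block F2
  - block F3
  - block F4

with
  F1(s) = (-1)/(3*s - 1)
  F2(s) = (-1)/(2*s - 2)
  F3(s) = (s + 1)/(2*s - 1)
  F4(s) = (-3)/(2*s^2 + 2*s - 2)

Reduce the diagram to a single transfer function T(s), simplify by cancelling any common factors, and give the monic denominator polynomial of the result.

Reducing step by step:

Step 1 - series reduction of F1, F2: 1/(6*s^2 - 8*s + 2)
Step 2 - sum the parallel branches (F1*F2), F3, F4: (6*s^5 + 4*s^4 - 30*s^3 + 32*s^2 - 13*s + 2)/(12*s^5 - 10*s^4 - 22*s^3 + 32*s^2 - 14*s + 2)
T(s) is the step-2 result (common factors already cancelled). Leading coefficient of the denominator: 12. Divide through by 12 for the monic polynomial.

Answer: s^5 - 5*s^4/6 - 11*s^3/6 + 8*s^2/3 - 7*s/6 + 1/6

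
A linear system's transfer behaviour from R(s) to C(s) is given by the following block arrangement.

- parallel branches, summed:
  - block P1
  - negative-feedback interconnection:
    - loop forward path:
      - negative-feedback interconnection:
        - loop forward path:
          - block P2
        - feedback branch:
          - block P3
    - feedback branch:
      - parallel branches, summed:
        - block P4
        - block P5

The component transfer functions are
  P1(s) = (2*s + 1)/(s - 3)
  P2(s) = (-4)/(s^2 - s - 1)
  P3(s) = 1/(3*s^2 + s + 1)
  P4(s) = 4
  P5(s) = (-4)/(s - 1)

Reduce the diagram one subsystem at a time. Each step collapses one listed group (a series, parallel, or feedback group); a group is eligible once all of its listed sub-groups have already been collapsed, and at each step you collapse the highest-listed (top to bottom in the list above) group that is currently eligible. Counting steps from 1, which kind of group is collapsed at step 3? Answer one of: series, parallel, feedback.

Answer: feedback

Working:
Step 1. collapse the loop (P2 forward, P3 return)
Step 2. parallel reduction of P4, P5
Step 3. reduce the feedback loop with forward [P2/(1+P2*P3)] and return (P4+P5)
Step 4. combine P1, [[P2/(1+P2*P3)]/(1+[P2/(1+P2*P3)]*(P4+P5))] in parallel
At step 3 the group reduced is feedback.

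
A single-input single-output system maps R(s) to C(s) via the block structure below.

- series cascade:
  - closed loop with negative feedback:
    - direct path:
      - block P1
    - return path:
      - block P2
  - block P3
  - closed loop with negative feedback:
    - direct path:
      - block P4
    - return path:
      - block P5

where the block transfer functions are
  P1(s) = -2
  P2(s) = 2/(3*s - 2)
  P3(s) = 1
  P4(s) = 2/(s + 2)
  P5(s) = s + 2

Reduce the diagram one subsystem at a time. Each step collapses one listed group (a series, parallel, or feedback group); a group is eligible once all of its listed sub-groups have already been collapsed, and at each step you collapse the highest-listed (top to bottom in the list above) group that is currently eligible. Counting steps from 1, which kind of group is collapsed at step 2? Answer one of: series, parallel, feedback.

Reducing step by step:

[1] apply the feedback formula to P1, P2
[2] collapse the loop (P4 forward, P5 return)
[3] multiply [P1/(1+P1*P2)], P3, [P4/(1+P4*P5)] (series)
So the answer for step 2 is feedback.

Answer: feedback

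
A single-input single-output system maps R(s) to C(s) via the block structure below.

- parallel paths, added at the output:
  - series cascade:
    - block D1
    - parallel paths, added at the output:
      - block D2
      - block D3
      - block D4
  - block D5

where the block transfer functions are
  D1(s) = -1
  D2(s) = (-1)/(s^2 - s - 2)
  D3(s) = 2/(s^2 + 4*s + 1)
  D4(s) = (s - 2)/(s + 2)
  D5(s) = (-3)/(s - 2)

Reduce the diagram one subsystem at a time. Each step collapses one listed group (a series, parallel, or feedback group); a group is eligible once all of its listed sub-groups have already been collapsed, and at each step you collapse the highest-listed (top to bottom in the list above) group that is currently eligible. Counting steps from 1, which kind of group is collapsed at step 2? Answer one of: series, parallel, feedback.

Step 1: parallel reduction of D2, D3, D4
Step 2: series reduction of D1, (D2+D3+D4)
Step 3: combine (D1*(D2+D3+D4)), D5 in parallel
The group at step 2 is a series group.

Final answer: series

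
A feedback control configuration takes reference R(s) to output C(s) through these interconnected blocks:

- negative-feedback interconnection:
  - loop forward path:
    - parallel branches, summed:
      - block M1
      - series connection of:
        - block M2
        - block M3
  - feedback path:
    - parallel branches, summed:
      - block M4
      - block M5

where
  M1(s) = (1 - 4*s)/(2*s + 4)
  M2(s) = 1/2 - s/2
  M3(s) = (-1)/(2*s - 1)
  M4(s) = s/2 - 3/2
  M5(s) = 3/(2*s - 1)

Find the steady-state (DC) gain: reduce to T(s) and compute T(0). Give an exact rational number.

Answer: -6/19

Working:
[1] series reduction of M2, M3; result (s - 1)/(4*s - 2)
[2] sum the parallel branches M1, (M2*M3); result (-7*s^2 + 7*s - 3)/(4*s^2 + 6*s - 4)
[3] add M4, M5 (parallel); result (2*s^2 - 7*s + 9)/(4*s - 2)
[4] close the feedback loop around (M1+(M2*M3)), (M4+M5); result (28*s^3 - 42*s^2 + 26*s - 6)/(14*s^4 - 79*s^3 + 102*s^2 - 56*s + 19)
That last expression is T(s); at s = 0 only the constant terms survive, so T(0) = -6/19.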